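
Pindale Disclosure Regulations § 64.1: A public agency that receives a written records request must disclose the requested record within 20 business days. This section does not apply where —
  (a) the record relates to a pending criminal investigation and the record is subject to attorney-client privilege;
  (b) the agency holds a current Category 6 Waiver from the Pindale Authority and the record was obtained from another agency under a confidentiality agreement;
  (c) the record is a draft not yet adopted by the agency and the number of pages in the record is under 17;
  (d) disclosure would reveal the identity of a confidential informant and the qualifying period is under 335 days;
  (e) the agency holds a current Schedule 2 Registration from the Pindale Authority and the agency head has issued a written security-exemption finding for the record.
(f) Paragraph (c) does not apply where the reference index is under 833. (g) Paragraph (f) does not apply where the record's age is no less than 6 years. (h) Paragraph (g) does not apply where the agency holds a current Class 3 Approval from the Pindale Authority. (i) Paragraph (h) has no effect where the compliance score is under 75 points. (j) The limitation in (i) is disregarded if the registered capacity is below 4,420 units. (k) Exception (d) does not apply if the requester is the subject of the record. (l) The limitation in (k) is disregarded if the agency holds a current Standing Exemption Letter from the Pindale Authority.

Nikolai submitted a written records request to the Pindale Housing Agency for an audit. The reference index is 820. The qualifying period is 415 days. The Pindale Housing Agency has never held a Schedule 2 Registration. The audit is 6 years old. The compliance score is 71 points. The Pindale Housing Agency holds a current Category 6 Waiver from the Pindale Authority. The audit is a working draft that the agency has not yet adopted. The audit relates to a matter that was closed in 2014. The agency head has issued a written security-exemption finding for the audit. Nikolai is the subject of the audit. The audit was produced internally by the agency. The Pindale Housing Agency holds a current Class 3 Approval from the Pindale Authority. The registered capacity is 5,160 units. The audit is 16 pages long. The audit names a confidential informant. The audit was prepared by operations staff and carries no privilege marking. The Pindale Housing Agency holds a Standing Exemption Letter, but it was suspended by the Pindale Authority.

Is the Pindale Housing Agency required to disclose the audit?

No — exception (c) applies; the Pindale Housing Agency is not required to disclose the audit.

Exception (a) does not apply: the audit relates to a closed matter.
Exception (b) requires that the record was obtained from another agency under a confidentiality agreement; but the audit was produced internally, so (b) is unavailable.
Exception (c): the audit is an unadopted draft; the number of pages in the record is 16, under the 17 limit — every condition holds. Under paragraphs (f)–(j): (f) would limit (c) — the reference index is 820, under the 833 limit — but (g) sets (f) aside: (g) operates — the record's age is 6 years, meeting the 6 years threshold. (h) applies (a current Class 3 Approval is held), but yields to (i): (i) operates — the compliance score is 71 points, under the 75 points limit. (j), which would lift (i), does not operate here — the registered capacity is 5,160 units, not below 4,420 units. So (c) applies.
Exception (d) fails — the qualifying period is 415 days, not under 335 days.
Exception (e) fails — no current Schedule 2 Registration is held.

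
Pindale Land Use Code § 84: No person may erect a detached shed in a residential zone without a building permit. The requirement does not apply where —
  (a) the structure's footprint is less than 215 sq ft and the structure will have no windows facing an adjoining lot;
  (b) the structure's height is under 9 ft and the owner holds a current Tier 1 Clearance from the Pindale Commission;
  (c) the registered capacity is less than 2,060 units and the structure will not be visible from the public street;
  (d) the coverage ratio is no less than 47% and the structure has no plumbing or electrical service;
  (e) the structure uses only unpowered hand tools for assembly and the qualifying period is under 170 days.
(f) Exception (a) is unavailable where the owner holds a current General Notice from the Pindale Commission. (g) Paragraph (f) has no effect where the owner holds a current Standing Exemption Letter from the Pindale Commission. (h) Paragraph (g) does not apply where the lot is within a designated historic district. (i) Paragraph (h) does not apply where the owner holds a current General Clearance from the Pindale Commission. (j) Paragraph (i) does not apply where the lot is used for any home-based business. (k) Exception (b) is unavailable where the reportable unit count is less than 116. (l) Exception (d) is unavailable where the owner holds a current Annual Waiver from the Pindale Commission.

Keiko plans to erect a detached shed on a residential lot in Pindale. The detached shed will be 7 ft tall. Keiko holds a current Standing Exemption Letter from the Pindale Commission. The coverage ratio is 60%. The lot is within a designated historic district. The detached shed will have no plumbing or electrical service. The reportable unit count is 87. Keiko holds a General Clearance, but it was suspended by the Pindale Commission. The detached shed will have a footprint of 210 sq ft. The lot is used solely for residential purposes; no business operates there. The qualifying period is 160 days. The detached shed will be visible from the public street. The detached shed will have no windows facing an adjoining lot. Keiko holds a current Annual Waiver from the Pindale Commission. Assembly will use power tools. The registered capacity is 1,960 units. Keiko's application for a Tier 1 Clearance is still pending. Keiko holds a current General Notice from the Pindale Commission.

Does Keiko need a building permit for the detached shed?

Yes — Keiko must obtain a building permit.

Exception (a)'s conditions are all satisfied: the structure's footprint is 210 sq ft, less than the 215 sq ft limit; no windows face an adjoining lot. However, paragraphs (f)–(j) must be considered: (f) operates against (a): a current General Notice is held. (g) applies (a current Standing Exemption Letter is held), but is overridden by (h): (h) operates — the lot is in a historic district. (i), which would lift (h), is not triggered — no current General Clearance is held. (a) is therefore removed.
Exception (b) does not apply: no current Tier 1 Clearance is held.
Exception (c) does not apply: the structure will be visible from the street.
Exception (d)'s conditions are all satisfied: the coverage ratio is 60%, meeting the 47% threshold; there is no plumbing or electrical service. However, paragraph (l) must be considered: (l) is triggered — a current Annual Waiver is held. So (d) is unavailable.
Exception (e) requires that the structure uses only unpowered hand tools for assembly; but assembly uses power tools, so (e) is unavailable.
Every exception is unavailable, so the rule governs.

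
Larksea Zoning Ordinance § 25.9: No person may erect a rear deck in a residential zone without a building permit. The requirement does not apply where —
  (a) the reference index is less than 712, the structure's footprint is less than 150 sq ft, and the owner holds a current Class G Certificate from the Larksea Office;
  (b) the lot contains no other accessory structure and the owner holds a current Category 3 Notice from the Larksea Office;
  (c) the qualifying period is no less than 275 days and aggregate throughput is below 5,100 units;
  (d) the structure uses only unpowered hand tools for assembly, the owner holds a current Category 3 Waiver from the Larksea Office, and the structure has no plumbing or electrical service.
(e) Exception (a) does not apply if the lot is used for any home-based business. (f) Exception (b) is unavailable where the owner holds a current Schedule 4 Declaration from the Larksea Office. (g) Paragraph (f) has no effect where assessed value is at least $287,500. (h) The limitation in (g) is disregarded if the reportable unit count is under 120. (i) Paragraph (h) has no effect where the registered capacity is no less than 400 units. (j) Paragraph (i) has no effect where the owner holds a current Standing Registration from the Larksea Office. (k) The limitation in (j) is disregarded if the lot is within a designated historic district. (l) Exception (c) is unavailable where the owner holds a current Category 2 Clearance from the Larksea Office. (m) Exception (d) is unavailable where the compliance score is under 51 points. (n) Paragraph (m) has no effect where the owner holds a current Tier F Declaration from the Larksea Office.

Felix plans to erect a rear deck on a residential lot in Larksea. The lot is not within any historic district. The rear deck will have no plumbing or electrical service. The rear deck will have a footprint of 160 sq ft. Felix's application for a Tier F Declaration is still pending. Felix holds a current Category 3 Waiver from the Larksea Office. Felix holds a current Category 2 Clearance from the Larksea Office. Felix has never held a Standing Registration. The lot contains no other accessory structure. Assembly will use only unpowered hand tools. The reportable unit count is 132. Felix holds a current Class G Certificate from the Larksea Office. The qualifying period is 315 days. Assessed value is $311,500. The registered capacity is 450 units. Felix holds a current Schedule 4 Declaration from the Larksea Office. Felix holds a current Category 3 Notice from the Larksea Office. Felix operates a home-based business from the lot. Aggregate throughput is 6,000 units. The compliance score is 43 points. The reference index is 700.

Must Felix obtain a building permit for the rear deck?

Exception (a) fails — the structure's footprint is 160 sq ft, not less than 150 sq ft.
All of (b)'s requirements are met (the lot has no other accessory structure; a current Category 3 Notice is held). As to paragraphs (f)–(k): (f) would limit (b) — a current Schedule 4 Declaration is held — but (g) sets (f) aside: (g) operates — assessed value is $311,500, meeting the $287,500 threshold. (h) is not engaged (the reportable unit count is 132, not under 120), so (g) stands. So (b) applies.
Exception (c) does not apply: aggregate throughput is 6,000 units, not below 5,100 units.
Exception (d) is satisfied on its face — assembly uses only hand tools; a current Category 3 Waiver is held; there is no plumbing or electrical service. However, paragraphs (m)–(n) must be considered: (m) operates against (d): the compliance score is 43 points, under the 51 points limit. (n) is inapplicable (there is no Tier F Declaration in force), so (m) stands. (d) is therefore removed.

No — exception (b) applies; Felix does not need a building permit.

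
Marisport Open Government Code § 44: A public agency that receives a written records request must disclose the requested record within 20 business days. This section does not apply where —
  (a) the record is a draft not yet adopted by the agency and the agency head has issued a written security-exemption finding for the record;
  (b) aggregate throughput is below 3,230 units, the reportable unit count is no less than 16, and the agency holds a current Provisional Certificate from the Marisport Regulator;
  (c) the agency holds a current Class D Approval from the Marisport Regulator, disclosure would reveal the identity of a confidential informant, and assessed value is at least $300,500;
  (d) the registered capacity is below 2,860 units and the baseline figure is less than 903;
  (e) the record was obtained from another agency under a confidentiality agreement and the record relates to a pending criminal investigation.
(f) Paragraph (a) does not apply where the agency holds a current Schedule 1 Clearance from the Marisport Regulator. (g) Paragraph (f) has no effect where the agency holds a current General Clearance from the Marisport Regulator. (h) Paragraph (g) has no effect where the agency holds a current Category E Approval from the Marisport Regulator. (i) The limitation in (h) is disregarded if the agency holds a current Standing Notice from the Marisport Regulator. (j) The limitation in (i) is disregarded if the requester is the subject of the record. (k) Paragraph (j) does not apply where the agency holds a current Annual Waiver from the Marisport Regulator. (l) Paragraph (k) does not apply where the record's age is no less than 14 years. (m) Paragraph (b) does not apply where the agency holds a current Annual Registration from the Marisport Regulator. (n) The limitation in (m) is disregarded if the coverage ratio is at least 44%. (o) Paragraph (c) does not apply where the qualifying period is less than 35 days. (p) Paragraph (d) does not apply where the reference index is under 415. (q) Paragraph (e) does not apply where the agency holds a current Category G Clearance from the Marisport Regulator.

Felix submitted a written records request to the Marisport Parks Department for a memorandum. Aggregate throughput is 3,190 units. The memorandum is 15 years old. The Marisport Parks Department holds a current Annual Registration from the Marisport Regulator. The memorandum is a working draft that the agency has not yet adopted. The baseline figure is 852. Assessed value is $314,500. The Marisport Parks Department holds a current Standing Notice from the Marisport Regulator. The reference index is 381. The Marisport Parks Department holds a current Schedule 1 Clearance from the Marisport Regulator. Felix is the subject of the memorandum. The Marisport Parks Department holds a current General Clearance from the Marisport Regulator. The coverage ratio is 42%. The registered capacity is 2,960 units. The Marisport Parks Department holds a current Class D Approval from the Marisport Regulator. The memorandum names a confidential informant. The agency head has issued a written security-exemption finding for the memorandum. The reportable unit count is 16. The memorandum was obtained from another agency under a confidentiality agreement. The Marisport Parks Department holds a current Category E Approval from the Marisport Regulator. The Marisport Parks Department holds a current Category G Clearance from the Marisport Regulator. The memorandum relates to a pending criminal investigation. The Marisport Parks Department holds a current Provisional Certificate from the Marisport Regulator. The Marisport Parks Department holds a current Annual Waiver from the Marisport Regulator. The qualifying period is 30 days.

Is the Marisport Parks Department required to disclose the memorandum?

Yes — the Marisport Parks Department must disclose the memorandum.

All of (a)'s requirements are met (the memorandum is an unadopted draft; a written security-exemption finding has been issued). But: (f) operates against (a): a current Schedule 1 Clearance is held. (g) is engaged (a current General Clearance is held), but is overridden by (h): (h) is triggered — a current Category E Approval is held. (i) would limit (h) — a current Standing Notice is held — but (j) sets (i) aside: (j) is engaged — Felix is the subject of the memorandum. (k) is engaged (a current Annual Waiver is held), but is set aside by (l): (l) operates against (k): the record's age is 15 years, meeting the 14 years threshold. (a) is therefore removed.
All of (b)'s requirements are met (aggregate throughput is 3,190 units, below the 3,230 units limit; the reportable unit count is 16, meeting the 16 threshold; a current Provisional Certificate is held). However, paragraphs (m)–(n) must be considered: (m) applies — a current Annual Registration is held. (n), which would lift (m), is not engaged — the coverage ratio is 42%, short of 44%. So (b) is unavailable.
Exception (c)'s conditions are all satisfied: a current Class D Approval is held; the memorandum names a confidential informant; assessed value is $314,500, meeting the $300,500 threshold. Turning to paragraph (o): (o) operates against (c): the qualifying period is 30 days, less than the 35 days limit. So (c) is unavailable.
Exception (d) fails — the registered capacity is 2,960 units, not below 2,860 units.
Exception (e) is satisfied on its face — the memorandum was obtained under a confidentiality agreement; the memorandum relates to a pending investigation. However, paragraph (q) must be considered: (q) operates against (e): a current Category G Clearance is held. Exception (e) does not apply.
No exception is made out. the Marisport Parks Department falls within the general rule.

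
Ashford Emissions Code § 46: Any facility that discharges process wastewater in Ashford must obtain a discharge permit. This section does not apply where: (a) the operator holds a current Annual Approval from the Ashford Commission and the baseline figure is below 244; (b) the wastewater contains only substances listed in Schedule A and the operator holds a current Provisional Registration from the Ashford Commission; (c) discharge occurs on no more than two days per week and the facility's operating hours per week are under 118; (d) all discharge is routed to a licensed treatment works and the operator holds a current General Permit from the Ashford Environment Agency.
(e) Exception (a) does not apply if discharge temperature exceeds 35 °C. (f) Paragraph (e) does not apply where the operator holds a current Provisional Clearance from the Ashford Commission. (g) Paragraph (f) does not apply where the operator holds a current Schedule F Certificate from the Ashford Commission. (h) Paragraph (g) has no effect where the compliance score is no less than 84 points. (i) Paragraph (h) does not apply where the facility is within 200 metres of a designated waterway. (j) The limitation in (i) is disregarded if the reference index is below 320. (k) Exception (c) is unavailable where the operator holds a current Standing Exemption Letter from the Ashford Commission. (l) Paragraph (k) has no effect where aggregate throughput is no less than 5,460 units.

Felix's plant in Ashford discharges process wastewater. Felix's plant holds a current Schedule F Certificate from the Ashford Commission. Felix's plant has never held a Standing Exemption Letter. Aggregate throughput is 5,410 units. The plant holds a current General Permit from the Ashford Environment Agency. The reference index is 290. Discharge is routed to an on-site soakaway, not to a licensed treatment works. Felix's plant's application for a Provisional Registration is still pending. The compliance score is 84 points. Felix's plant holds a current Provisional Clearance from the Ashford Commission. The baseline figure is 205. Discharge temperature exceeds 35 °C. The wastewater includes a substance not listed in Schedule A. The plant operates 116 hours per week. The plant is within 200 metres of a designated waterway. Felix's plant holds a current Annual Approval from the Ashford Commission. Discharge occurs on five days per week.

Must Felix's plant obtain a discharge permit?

Exception (a) is satisfied on its face — a current Annual Approval is held; the baseline figure is 205, below the 244 limit. As to paragraphs (e)–(j): (e) would limit (a) — discharge temperature exceeds 35 °C — but (f) sets (e) aside: (f) operates against (e): a current Provisional Clearance is held. (g) would limit (f) — a current Schedule F Certificate is held — but (h) sets (g) aside: (h) is engaged — the compliance score is 84 points, meeting the 84 points threshold. (i) operates (the plant is within 200 m of a designated waterway), but yields to (j): (j) is engaged — the reference index is 290, below the 320 limit. (a) remains available.
Exception (b) requires that the wastewater contains only substances listed in Schedule A; but the wastewater includes a non-Schedule-A substance, so (b) is unavailable.
Exception (c) does not apply: discharge occurs on five days per week.
Exception (d) fails — discharge is not routed to a licensed treatment works.

No — exception (a) applies; Felix's plant is not required to obtain a discharge permit.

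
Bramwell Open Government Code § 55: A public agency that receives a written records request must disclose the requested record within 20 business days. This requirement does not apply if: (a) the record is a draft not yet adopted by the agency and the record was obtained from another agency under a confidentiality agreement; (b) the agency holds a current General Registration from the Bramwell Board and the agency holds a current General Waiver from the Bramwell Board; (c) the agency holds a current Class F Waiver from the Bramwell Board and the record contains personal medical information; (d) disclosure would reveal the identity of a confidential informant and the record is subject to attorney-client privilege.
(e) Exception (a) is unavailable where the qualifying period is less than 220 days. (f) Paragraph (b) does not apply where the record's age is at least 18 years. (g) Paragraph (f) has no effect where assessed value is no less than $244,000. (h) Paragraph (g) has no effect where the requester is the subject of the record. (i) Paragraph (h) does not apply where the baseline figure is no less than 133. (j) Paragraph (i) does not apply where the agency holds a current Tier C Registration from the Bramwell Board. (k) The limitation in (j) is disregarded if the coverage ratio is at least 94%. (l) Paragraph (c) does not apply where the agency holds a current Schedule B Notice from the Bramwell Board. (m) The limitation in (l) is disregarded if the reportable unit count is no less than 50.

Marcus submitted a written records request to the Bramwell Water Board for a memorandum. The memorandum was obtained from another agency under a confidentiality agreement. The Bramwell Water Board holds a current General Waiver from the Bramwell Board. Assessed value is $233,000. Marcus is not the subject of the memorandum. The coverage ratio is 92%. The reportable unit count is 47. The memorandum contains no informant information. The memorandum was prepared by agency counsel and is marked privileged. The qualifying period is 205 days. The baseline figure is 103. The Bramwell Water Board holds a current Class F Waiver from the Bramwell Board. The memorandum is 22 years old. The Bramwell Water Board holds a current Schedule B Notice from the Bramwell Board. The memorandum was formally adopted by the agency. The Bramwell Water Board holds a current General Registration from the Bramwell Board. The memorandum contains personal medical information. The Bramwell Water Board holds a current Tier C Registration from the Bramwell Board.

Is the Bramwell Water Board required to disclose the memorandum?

Exception (a) requires that the record is a draft not yet adopted by the agency; but the memorandum has been formally adopted, so (a) is unavailable.
Exception (b)'s conditions are all satisfied: a current General Registration is held; a current General Waiver is held. Turning to paragraphs (f)–(k): (f) applies — the record's age is 22 years, meeting the 18 years threshold. (g) is not triggered (assessed value is $233,000, short of $244,000), so (f) stands. Exception (b) does not apply.
Exception (c): a current Class F Waiver is held; the memorandum contains personal medical information — every condition holds. However, paragraphs (l)–(m) must be considered: (l) operates — a current Schedule B Notice is held. (m) is inapplicable (the reportable unit count is 47, short of 50), so (l) stands. (c) is therefore removed.
Exception (d) fails — the memorandum contains no informant information.
No exception displaces § 55.

Yes — the Bramwell Water Board must disclose the memorandum.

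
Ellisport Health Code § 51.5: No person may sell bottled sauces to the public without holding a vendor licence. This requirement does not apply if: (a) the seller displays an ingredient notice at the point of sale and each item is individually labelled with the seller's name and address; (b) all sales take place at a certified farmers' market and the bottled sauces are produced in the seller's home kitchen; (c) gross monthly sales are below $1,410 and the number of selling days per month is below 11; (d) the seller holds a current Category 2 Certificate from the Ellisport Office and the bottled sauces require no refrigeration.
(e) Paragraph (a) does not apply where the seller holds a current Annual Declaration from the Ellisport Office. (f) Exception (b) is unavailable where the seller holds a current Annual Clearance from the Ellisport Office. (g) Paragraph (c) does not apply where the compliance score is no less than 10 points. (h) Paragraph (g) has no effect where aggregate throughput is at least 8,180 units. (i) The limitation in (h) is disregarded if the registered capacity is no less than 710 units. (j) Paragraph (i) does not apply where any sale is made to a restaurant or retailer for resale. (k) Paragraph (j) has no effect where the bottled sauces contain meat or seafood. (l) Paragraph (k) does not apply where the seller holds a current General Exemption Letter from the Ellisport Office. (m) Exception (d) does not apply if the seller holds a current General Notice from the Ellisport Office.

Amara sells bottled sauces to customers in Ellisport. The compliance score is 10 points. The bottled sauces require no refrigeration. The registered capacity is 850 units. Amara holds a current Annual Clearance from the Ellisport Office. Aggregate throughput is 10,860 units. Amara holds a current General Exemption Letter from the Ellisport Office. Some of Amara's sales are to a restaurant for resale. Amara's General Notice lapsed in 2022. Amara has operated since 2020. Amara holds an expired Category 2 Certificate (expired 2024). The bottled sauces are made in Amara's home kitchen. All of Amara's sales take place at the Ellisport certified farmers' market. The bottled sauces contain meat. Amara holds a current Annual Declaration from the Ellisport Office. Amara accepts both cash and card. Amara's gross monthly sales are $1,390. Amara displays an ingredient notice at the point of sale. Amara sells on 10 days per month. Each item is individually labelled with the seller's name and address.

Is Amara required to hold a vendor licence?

Exception (a)'s conditions are all satisfied: an ingredient notice is displayed; items are individually labelled. But applying paragraph (e): (e) operates against (a): a current Annual Declaration is held. Exception (a) does not apply.
Exception (b)'s conditions are all satisfied: all sales are at a certified farmers' market; the bottled sauces are home-kitchen produced. Turning to paragraph (f): (f) operates against (b): a current Annual Clearance is held. Exception (b) does not apply.
Exception (c) is satisfied on its face — gross monthly sales are $1,390, below the $1,410 limit; the number of selling days per month is 10, below the 11 limit. Under paragraphs (g)–(l): (g) applies (the compliance score is 10 points, meeting the 10 points threshold), but is displaced by (h): (h) is triggered — aggregate throughput is 10,860 units, meeting the 8,180 units threshold. (i) is triggered (the registered capacity is 850 units, meeting the 710 units threshold), but is itself disapplied by (j): (j) is triggered — some sales are to a restaurant for resale. (k) would limit (j) — the bottled sauces contain meat — but (l) sets (k) aside: (l) applies — a current General Exemption Letter is held. So (c) applies.
Exception (d) requires that the seller holds a current Category 2 Certificate from the Ellisport Office; but no current Category 2 Certificate is held, so (d) is unavailable.

No — exception (c) applies; Amara is not required to hold a vendor licence.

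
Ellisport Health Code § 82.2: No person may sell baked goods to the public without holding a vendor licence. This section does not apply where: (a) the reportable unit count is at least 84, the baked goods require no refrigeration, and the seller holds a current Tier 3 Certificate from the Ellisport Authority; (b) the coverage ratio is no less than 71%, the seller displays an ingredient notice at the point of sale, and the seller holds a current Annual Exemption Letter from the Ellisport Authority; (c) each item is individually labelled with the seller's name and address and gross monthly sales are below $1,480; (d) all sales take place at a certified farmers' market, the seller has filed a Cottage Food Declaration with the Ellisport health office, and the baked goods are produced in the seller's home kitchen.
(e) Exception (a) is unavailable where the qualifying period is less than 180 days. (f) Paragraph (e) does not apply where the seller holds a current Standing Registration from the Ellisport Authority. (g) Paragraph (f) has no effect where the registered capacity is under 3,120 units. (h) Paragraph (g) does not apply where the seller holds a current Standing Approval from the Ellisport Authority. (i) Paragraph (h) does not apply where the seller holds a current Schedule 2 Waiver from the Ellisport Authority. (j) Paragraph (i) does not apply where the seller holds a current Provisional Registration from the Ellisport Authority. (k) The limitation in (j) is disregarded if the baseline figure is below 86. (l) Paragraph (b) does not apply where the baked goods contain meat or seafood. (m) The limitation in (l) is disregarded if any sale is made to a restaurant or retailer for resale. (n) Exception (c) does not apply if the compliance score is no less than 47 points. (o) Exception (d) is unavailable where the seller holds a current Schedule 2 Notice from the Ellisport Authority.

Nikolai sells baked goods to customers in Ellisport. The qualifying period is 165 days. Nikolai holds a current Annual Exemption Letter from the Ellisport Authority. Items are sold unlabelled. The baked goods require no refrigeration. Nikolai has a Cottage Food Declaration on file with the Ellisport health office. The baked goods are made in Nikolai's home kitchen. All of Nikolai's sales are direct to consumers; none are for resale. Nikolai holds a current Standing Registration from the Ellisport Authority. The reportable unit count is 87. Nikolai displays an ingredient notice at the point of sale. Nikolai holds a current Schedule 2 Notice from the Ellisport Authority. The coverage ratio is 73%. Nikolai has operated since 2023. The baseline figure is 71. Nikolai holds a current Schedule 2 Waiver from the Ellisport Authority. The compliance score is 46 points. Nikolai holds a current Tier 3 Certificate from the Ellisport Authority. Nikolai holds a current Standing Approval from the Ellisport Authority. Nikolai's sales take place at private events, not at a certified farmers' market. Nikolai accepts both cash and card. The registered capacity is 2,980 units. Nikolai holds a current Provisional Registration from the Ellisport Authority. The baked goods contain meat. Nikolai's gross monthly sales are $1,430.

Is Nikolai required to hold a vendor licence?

Yes — Nikolai must hold a vendor licence.

Exception (a): the reportable unit count is 87, meeting the 84 threshold; the baked goods are shelf-stable; a current Tier 3 Certificate is held — every condition holds. Turning to paragraphs (e)–(k): (e) is triggered — the qualifying period is 165 days, less than the 180 days limit. (f) would limit (e) — a current Standing Registration is held — but (g) sets (f) aside: (g) operates against (f): the registered capacity is 2,980 units, under the 3,120 units limit. (h) would limit (g) — a current Standing Approval is held — but (i) sets (h) aside: (i) operates against (h): a current Schedule 2 Waiver is held. (j) is triggered (a current Provisional Registration is held), but is overridden by (k): (k) is engaged — the baseline figure is 71, below the 86 limit. So (a) is unavailable.
Exception (b): the coverage ratio is 73%, meeting the 71% threshold; an ingredient notice is displayed; a current Annual Exemption Letter is held — every condition holds. However, paragraphs (l)–(m) must be considered: (l) is engaged — the baked goods contain meat. (m) is not engaged (no sales are for resale), so (l) stands. So (b) is unavailable.
Exception (c) fails — items are sold unlabelled.
Exception (d) does not apply: sales are at private events, not a certified farmers' market.
No exception is made out. Nikolai falls within the general rule.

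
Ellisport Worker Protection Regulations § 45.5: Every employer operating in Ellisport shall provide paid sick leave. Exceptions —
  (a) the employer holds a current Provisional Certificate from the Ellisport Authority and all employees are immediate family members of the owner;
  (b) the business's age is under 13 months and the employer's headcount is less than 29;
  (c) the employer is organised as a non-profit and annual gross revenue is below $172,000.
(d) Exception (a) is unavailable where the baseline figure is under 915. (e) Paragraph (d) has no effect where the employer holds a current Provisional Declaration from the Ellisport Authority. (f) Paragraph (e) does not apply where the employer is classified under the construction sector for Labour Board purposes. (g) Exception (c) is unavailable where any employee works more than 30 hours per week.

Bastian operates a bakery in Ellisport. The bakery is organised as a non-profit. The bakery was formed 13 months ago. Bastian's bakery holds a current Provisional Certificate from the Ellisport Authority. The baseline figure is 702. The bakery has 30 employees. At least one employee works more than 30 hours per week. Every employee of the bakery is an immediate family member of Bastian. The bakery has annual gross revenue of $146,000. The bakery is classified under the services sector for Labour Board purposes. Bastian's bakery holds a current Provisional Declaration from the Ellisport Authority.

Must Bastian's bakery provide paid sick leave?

All of (a)'s requirements are met (a current Provisional Certificate is held; every employee is an immediate family member). Considering the limiting provisions: (d) is triggered (the baseline figure is 702, under the 915 limit), but is set aside by (e): (e) operates against (d): a current Provisional Declaration is held. (f), which would lift (e), is not engaged — the bakery is classified under the services sector. (a) remains available.
Exception (b) requires that the business's age is under 13 months; but the business's age is 13 months, not under 13 months, so (b) is unavailable.
Exception (c)'s conditions are all satisfied: the employer is a non-profit; annual gross revenue is $146,000, below the $172,000 limit. Turning to paragraph (g): (g) applies — at least one employee exceeds 30 hours/week. Exception (c) does not apply.

No — exception (a) applies; Bastian's bakery is not required to provide paid sick leave.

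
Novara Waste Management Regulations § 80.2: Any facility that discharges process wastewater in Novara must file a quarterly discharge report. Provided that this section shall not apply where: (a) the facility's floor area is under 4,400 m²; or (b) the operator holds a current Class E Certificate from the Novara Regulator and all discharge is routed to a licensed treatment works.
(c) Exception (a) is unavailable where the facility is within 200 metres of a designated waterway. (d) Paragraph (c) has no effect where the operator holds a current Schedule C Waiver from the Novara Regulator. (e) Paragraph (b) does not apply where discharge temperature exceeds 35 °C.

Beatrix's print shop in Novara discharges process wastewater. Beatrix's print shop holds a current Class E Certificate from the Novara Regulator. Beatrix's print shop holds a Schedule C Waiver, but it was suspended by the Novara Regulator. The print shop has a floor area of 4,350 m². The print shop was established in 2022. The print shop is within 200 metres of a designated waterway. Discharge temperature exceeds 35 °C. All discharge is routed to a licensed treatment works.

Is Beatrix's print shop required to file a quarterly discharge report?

Yes — Beatrix's print shop must file a quarterly discharge report.

Exception (a)'s conditions are all satisfied: the facility's floor area is 4,350 m², under the 4,400 m² limit. Turning to paragraphs (c)–(d): (c) is triggered — the print shop is within 200 m of a designated waterway. (d), which would lift (c), is inapplicable — no current Schedule C Waiver is held. Exception (a) does not apply.
Exception (b) is satisfied on its face — a current Class E Certificate is held; discharge is routed to a licensed treatment works. But: (e) operates against (b): discharge temperature exceeds 35 °C. Exception (b) does not apply.
Every exception is unavailable, so the rule governs.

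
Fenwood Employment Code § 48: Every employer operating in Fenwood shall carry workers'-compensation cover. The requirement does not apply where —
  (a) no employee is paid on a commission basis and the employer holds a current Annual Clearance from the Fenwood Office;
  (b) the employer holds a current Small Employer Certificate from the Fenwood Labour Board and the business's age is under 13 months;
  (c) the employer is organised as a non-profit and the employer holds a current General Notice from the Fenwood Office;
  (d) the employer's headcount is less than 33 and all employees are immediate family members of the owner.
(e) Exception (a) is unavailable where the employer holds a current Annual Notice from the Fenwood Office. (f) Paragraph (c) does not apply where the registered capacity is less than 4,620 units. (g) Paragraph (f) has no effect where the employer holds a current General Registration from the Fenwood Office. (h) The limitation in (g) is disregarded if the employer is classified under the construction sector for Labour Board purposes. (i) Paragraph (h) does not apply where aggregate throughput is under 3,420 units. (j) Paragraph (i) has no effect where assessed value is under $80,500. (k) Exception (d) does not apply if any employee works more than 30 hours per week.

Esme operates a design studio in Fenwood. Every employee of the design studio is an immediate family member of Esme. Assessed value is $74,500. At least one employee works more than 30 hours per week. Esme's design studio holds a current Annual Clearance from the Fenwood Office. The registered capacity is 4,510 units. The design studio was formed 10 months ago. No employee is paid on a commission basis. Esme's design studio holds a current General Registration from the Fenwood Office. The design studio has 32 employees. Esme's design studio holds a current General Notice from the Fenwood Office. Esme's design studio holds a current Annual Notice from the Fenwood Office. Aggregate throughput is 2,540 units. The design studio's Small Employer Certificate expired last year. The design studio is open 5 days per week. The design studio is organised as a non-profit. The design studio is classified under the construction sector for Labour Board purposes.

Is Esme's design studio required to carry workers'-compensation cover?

Exception (a) is satisfied on its face — no employee is paid on commission; a current Annual Clearance is held. But applying paragraph (e): (e) operates — a current Annual Notice is held. Exception (a) does not apply.
Exception (b) does not apply: the Small Employer Certificate has expired.
Exception (c)'s conditions are all satisfied: the employer is a non-profit; a current General Notice is held. However, paragraphs (f)–(j) must be considered: (f) operates against (c): the registered capacity is 4,510 units, less than the 4,620 units limit. (g) would limit (f) — a current General Registration is held — but (h) sets (g) aside: (h) operates against (g): the design studio is classified under the construction sector. (i) is triggered (aggregate throughput is 2,540 units, under the 3,420 units limit), but yields to (j): (j) operates against (i): assessed value is $74,500, under the $80,500 limit. (c) is therefore removed.
Exception (d): the employer's headcount is 32, less than the 33 limit; every employee is an immediate family member — every condition holds. But applying paragraph (k): (k) operates — at least one employee exceeds 30 hours/week. Exception (d) does not apply.
None of the exceptions is available; § 48 applies in full.

Yes — Esme's design studio must carry workers'-compensation cover.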